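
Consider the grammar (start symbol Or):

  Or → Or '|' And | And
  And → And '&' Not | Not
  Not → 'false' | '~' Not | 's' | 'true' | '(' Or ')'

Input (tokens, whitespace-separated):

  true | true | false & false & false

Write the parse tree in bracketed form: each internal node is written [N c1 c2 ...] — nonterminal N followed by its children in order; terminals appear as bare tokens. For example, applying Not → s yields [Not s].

[Or [Or [Or [And [Not true]]] | [And [Not true]]] | [And [And [And [Not false]] & [Not false]] & [Not false]]]

Or
Or | And
Or | And | And
And | And | And
Not | And | And
true | And | And
true | Not | And
true | true | And
true | true | And & Not
true | true | And & Not & Not
true | true | Not & Not & Not
true | true | false & Not & Not
true | true | false & false & Not
true | true | false & false & false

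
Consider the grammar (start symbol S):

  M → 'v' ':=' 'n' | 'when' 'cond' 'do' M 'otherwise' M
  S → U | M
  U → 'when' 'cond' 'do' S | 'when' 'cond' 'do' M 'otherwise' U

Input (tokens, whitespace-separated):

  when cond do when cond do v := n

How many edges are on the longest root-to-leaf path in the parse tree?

[S [U when cond do [S [U when cond do [S [M v := n]]]]]]

6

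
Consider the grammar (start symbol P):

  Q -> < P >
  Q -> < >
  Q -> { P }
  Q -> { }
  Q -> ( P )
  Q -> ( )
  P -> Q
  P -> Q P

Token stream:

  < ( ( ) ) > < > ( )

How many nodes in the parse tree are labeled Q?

[P [Q < [P [Q ( [P [Q ( )]] )]] >] [P [Q < >] [P [Q ( )]]]]

5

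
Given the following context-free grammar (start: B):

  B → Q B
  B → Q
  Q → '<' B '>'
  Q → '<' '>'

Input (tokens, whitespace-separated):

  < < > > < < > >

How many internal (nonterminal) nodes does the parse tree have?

[B [Q < [B [Q < >]] >] [B [Q < [B [Q < >]] >]]]

8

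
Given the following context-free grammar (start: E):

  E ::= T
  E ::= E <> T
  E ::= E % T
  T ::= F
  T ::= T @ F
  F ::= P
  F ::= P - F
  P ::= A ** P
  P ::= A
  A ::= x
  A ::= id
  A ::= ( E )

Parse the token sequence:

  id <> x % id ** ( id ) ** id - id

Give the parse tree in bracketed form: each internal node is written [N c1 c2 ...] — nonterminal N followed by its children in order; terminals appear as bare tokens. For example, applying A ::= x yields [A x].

[E [E [E [T [F [P [A id]]]]] <> [T [F [P [A x]]]]] % [T [F [P [A id] ** [P [A ( [E [T [F [P [A id]]]]] )] ** [P [A id]]]] - [F [P [A id]]]]]]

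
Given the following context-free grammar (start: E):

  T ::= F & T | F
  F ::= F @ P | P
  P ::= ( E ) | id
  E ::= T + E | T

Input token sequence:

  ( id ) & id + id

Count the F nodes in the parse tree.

[E [T [F [P ( [E [T [F [P id]]]] )]] & [T [F [P id]]]] + [E [T [F [P id]]]]]

4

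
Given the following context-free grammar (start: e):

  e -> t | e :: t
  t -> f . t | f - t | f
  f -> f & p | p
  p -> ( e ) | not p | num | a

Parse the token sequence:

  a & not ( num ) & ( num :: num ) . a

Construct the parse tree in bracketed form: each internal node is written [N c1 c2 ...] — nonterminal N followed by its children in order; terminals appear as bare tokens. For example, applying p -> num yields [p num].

[e [t [f [f [f [p a]] & [p not [p ( [e [t [f [p num]]]] )]]] & [p ( [e [e [t [f [p num]]]] :: [t [f [p num]]]] )]] . [t [f [p a]]]]]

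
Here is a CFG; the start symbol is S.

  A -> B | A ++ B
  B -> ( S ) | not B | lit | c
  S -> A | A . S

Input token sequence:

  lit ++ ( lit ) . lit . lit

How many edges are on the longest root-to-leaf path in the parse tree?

6

[S [A [A [B lit]] ++ [B ( [S [A [B lit]]] )]] . [S [A [B lit]] . [S [A [B lit]]]]]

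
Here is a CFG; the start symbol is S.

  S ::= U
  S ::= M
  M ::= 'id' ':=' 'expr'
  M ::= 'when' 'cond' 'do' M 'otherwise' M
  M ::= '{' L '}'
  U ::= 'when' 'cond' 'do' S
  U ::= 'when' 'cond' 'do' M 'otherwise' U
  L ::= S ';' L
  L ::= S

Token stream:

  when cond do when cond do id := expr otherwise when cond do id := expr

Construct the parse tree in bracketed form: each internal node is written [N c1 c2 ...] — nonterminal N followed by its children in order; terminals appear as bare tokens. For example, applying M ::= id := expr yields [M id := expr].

[S [U when cond do [S [U when cond do [M id := expr] otherwise [U when cond do [S [M id := expr]]]]]]]

S
U
when cond do S
when cond do U
when cond do when cond do M otherwise U
when cond do when cond do id := expr otherwise U
when cond do when cond do id := expr otherwise when cond do S
when cond do when cond do id := expr otherwise when cond do M
when cond do when cond do id := expr otherwise when cond do id := expr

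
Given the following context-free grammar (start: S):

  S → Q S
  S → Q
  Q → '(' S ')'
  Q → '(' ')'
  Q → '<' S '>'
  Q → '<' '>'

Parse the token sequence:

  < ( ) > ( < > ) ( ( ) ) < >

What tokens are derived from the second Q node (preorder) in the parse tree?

( )

[S [Q < [S [Q ( )]] >] [S [Q ( [S [Q < >]] )] [S [Q ( [S [Q ( )]] )] [S [Q < >]]]]]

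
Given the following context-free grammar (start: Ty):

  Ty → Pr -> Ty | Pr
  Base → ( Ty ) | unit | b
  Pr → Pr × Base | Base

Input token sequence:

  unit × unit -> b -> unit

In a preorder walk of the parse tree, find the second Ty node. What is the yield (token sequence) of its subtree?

b -> unit

[Ty [Pr [Pr [Base unit]] × [Base unit]] -> [Ty [Pr [Base b]] -> [Ty [Pr [Base unit]]]]]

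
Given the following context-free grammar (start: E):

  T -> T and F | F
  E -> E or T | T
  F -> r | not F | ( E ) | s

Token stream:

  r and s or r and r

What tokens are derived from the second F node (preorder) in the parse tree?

[E [E [T [T [F r]] and [F s]]] or [T [T [F r]] and [F r]]]

s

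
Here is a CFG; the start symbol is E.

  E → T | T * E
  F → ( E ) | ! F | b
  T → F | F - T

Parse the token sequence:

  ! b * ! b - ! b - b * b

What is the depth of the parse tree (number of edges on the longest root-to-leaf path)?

6

[E [T [F ! [F b]]] * [E [T [F ! [F b]] - [T [F ! [F b]] - [T [F b]]]] * [E [T [F b]]]]]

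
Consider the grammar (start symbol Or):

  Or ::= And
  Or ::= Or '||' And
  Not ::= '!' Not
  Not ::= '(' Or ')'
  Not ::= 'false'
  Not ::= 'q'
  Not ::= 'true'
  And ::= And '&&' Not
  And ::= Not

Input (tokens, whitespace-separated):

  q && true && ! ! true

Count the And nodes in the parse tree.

[Or [And [And [And [Not q]] && [Not true]] && [Not ! [Not ! [Not true]]]]]

3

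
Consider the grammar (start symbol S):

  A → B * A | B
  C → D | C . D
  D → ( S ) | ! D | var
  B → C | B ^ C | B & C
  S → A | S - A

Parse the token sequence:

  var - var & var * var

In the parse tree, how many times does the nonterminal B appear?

4

[S [S [A [B [C [D var]]]]] - [A [B [B [C [D var]]] & [C [D var]]] * [A [B [C [D var]]]]]]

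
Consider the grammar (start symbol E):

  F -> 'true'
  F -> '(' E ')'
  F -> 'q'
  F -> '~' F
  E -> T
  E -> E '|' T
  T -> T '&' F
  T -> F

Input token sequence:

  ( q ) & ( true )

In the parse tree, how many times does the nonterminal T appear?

[E [T [T [F ( [E [T [F q]]] )]] & [F ( [E [T [F true]]] )]]]

4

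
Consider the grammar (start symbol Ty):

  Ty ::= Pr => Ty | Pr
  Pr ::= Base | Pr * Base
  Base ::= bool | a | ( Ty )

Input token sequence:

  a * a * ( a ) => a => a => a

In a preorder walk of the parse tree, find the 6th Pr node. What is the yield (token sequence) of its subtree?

[Ty [Pr [Pr [Pr [Base a]] * [Base a]] * [Base ( [Ty [Pr [Base a]]] )]] => [Ty [Pr [Base a]] => [Ty [Pr [Base a]] => [Ty [Pr [Base a]]]]]]

a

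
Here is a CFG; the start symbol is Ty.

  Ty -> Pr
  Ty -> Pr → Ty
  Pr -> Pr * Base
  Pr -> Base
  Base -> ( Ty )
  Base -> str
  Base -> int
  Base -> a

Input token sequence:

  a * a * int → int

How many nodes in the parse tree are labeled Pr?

[Ty [Pr [Pr [Pr [Base a]] * [Base a]] * [Base int]] → [Ty [Pr [Base int]]]]

4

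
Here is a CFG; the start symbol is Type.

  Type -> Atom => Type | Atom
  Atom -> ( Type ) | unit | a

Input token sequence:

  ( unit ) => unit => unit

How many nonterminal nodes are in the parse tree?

[Type [Atom ( [Type [Atom unit]] )] => [Type [Atom unit] => [Type [Atom unit]]]]

8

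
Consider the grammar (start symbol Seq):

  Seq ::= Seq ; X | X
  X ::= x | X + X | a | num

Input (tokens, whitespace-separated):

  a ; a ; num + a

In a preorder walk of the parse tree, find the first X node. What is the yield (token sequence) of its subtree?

[Seq [Seq [Seq [X a]] ; [X a]] ; [X [X num] + [X a]]]

a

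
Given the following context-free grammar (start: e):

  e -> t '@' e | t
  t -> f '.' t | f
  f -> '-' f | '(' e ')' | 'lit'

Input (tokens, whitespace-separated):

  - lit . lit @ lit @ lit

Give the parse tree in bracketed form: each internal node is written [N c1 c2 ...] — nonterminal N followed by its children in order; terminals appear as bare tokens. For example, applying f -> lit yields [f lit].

[e [t [f - [f lit]] . [t [f lit]]] @ [e [t [f lit]] @ [e [t [f lit]]]]]

e
t @ e
f . t @ e
- f . t @ e
- lit . t @ e
- lit . f @ e
- lit . lit @ e
- lit . lit @ t @ e
- lit . lit @ f @ e
- lit . lit @ lit @ e
- lit . lit @ lit @ t
- lit . lit @ lit @ f
- lit . lit @ lit @ lit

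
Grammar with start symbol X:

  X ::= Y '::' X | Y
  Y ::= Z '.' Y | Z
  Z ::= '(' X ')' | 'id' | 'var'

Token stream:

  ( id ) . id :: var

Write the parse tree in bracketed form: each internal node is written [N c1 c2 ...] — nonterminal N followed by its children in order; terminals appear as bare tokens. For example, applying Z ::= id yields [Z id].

X
Y :: X
Z . Y :: X
( X ) . Y :: X
( Y ) . Y :: X
( Z ) . Y :: X
( id ) . Y :: X
( id ) . Z :: X
( id ) . id :: X
( id ) . id :: Y
( id ) . id :: Z
( id ) . id :: var

[X [Y [Z ( [X [Y [Z id]]] )] . [Y [Z id]]] :: [X [Y [Z var]]]]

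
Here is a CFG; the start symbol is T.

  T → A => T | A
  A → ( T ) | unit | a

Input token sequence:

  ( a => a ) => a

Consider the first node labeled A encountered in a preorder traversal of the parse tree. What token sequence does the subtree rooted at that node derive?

( a => a )

[T [A ( [T [A a] => [T [A a]]] )] => [T [A a]]]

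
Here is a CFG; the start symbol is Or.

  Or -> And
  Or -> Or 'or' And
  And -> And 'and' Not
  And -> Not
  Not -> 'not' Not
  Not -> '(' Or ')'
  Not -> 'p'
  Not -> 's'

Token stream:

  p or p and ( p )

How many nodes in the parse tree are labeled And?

4

[Or [Or [And [Not p]]] or [And [And [Not p]] and [Not ( [Or [And [Not p]]] )]]]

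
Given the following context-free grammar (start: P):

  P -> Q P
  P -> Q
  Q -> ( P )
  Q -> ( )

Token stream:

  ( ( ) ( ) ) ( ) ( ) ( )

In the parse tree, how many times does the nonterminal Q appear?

[P [Q ( [P [Q ( )] [P [Q ( )]]] )] [P [Q ( )] [P [Q ( )] [P [Q ( )]]]]]

6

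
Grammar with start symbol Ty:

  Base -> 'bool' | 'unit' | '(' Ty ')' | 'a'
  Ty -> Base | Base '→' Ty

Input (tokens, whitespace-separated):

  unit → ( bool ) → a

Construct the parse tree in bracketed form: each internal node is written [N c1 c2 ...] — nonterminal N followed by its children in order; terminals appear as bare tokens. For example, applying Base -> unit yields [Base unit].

Ty
Base → Ty
unit → Ty
unit → Base → Ty
unit → ( Ty ) → Ty
unit → ( Base ) → Ty
unit → ( bool ) → Ty
unit → ( bool ) → Base
unit → ( bool ) → a

[Ty [Base unit] → [Ty [Base ( [Ty [Base bool]] )] → [Ty [Base a]]]]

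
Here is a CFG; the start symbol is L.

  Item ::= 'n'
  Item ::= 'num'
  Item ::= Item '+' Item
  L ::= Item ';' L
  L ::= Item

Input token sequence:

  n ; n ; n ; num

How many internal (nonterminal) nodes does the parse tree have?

[L [Item n] ; [L [Item n] ; [L [Item n] ; [L [Item num]]]]]

8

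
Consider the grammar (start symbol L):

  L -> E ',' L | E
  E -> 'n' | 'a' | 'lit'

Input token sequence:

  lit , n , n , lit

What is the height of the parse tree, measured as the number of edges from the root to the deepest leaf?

[L [E lit] , [L [E n] , [L [E n] , [L [E lit]]]]]

5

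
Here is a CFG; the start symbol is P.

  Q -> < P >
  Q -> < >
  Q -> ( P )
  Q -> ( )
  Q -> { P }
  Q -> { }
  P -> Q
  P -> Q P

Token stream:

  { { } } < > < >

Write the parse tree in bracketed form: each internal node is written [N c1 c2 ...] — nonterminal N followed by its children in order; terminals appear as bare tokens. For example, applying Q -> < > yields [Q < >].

[P [Q { [P [Q { }]] }] [P [Q < >] [P [Q < >]]]]

P
Q P
{ P } P
{ Q } P
{ { } } P
{ { } } Q P
{ { } } < > P
{ { } } < > Q
{ { } } < > < >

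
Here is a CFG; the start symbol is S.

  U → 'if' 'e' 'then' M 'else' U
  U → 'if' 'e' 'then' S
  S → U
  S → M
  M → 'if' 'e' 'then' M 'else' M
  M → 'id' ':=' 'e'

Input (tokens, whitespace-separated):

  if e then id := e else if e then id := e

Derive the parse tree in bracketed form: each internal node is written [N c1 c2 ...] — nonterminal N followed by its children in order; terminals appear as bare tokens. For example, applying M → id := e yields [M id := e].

S
U
if e then M else U
if e then id := e else U
if e then id := e else if e then S
if e then id := e else if e then M
if e then id := e else if e then id := e

[S [U if e then [M id := e] else [U if e then [S [M id := e]]]]]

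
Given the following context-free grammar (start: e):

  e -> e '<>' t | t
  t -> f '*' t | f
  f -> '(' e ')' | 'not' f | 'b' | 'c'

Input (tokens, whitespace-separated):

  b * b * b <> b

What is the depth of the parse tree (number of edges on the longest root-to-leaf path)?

[e [e [t [f b] * [t [f b] * [t [f b]]]]] <> [t [f b]]]

6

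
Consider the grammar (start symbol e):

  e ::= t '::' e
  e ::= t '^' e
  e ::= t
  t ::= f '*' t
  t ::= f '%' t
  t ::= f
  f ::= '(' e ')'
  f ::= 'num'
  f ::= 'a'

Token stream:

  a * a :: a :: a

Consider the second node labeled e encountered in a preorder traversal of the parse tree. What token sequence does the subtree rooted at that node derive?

a :: a

[e [t [f a] * [t [f a]]] :: [e [t [f a]] :: [e [t [f a]]]]]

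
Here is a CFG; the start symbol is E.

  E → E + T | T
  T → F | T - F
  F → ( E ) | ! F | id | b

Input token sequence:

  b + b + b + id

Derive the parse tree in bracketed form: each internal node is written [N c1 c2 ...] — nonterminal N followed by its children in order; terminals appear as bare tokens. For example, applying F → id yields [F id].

[E [E [E [E [T [F b]]] + [T [F b]]] + [T [F b]]] + [T [F id]]]

E
E + T
E + T + T
E + T + T + T
T + T + T + T
F + T + T + T
b + T + T + T
b + F + T + T
b + b + T + T
b + b + F + T
b + b + b + T
b + b + b + F
b + b + b + id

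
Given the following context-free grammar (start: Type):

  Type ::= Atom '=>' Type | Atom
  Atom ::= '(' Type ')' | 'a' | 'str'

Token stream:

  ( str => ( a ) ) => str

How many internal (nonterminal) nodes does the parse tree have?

10

[Type [Atom ( [Type [Atom str] => [Type [Atom ( [Type [Atom a]] )]]] )] => [Type [Atom str]]]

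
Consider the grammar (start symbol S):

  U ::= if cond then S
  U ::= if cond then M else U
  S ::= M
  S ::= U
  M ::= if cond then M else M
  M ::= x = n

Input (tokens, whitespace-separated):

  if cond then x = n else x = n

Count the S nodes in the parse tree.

[S [M if cond then [M x = n] else [M x = n]]]

1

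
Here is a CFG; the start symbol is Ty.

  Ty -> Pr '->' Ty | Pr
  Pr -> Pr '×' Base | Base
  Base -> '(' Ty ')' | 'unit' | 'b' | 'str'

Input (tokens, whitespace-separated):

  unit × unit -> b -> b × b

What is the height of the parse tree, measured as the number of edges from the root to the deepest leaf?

[Ty [Pr [Pr [Base unit]] × [Base unit]] -> [Ty [Pr [Base b]] -> [Ty [Pr [Pr [Base b]] × [Base b]]]]]

6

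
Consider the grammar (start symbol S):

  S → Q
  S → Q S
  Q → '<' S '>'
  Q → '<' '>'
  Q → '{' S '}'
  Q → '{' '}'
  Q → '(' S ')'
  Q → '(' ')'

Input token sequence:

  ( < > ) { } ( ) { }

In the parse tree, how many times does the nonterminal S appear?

[S [Q ( [S [Q < >]] )] [S [Q { }] [S [Q ( )] [S [Q { }]]]]]

5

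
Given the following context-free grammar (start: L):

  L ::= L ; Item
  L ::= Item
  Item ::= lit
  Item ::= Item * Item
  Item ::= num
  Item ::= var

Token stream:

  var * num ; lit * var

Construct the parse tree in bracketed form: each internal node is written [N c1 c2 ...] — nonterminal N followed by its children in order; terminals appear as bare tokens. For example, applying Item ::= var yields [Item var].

L
L ; Item
Item ; Item
Item * Item ; Item
var * Item ; Item
var * num ; Item
var * num ; Item * Item
var * num ; lit * Item
var * num ; lit * var

[L [L [Item [Item var] * [Item num]]] ; [Item [Item lit] * [Item var]]]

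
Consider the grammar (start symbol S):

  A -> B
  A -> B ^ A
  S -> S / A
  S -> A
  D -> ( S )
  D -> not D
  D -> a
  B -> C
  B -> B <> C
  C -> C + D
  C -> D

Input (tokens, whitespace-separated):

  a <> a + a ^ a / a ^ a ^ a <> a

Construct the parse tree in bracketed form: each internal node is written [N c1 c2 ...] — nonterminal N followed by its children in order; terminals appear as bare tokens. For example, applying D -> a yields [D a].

[S [S [A [B [B [C [D a]]] <> [C [C [D a]] + [D a]]] ^ [A [B [C [D a]]]]]] / [A [B [C [D a]]] ^ [A [B [C [D a]]] ^ [A [B [B [C [D a]]] <> [C [D a]]]]]]]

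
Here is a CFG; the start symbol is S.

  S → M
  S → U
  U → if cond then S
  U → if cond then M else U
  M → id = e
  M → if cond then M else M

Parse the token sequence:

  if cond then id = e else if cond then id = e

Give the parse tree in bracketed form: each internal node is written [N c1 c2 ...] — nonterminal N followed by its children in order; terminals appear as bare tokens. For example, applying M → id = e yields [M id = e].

S
U
if cond then M else U
if cond then id = e else U
if cond then id = e else if cond then S
if cond then id = e else if cond then M
if cond then id = e else if cond then id = e

[S [U if cond then [M id = e] else [U if cond then [S [M id = e]]]]]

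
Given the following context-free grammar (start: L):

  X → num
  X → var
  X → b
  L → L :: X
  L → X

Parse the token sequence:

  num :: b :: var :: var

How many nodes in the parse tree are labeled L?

4

[L [L [L [L [X num]] :: [X b]] :: [X var]] :: [X var]]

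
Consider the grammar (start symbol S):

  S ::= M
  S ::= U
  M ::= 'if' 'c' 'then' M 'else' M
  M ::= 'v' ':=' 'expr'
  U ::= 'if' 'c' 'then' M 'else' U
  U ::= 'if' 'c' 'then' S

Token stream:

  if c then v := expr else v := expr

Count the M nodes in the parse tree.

[S [M if c then [M v := expr] else [M v := expr]]]

3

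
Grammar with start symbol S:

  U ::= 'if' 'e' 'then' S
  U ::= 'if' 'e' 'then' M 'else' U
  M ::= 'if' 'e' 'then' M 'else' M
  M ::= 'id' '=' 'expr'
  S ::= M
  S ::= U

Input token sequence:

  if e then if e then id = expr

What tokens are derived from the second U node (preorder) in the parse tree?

[S [U if e then [S [U if e then [S [M id = expr]]]]]]

if e then id = expr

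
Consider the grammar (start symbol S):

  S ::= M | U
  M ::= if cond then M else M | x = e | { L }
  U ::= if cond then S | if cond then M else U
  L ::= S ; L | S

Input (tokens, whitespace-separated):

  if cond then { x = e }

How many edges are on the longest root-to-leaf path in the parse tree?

[S [U if cond then [S [M { [L [S [M x = e]]] }]]]]

7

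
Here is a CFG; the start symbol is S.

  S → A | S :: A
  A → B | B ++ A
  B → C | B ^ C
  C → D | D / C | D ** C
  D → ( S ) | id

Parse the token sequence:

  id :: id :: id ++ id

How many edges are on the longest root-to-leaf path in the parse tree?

7

[S [S [S [A [B [C [D id]]]]] :: [A [B [C [D id]]]]] :: [A [B [C [D id]]] ++ [A [B [C [D id]]]]]]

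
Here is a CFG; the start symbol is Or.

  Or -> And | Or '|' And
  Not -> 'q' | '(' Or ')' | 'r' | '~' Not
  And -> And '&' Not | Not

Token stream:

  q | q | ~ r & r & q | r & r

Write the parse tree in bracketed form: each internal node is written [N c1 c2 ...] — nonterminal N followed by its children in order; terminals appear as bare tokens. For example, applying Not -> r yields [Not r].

[Or [Or [Or [Or [And [Not q]]] | [And [Not q]]] | [And [And [And [Not ~ [Not r]]] & [Not r]] & [Not q]]] | [And [And [Not r]] & [Not r]]]

Or
Or | And
Or | And | And
Or | And | And | And
And | And | And | And
Not | And | And | And
q | And | And | And
q | Not | And | And
q | q | And | And
q | q | And & Not | And
q | q | And & Not & Not | And
q | q | Not & Not & Not | And
q | q | ~ Not & Not & Not | And
q | q | ~ r & Not & Not | And
q | q | ~ r & r & Not | And
q | q | ~ r & r & q | And
q | q | ~ r & r & q | And & Not
q | q | ~ r & r & q | Not & Not
q | q | ~ r & r & q | r & Not
q | q | ~ r & r & q | r & r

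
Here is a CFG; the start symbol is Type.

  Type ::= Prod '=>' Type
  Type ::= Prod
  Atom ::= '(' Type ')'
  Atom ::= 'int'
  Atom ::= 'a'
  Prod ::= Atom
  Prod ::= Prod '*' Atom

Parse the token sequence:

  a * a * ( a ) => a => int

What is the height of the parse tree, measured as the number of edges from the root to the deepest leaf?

[Type [Prod [Prod [Prod [Atom a]] * [Atom a]] * [Atom ( [Type [Prod [Atom a]]] )]] => [Type [Prod [Atom a]] => [Type [Prod [Atom int]]]]]

6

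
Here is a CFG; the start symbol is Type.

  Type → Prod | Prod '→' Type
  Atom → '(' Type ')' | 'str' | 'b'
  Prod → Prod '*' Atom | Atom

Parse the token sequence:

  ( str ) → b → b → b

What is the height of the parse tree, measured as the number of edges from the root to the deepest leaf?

[Type [Prod [Atom ( [Type [Prod [Atom str]]] )]] → [Type [Prod [Atom b]] → [Type [Prod [Atom b]] → [Type [Prod [Atom b]]]]]]

6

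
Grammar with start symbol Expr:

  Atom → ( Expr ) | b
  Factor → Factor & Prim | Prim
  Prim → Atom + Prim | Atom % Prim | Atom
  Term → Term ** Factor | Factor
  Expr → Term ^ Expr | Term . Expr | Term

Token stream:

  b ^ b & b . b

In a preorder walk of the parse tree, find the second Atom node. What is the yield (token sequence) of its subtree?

[Expr [Term [Factor [Prim [Atom b]]]] ^ [Expr [Term [Factor [Factor [Prim [Atom b]]] & [Prim [Atom b]]]] . [Expr [Term [Factor [Prim [Atom b]]]]]]]

b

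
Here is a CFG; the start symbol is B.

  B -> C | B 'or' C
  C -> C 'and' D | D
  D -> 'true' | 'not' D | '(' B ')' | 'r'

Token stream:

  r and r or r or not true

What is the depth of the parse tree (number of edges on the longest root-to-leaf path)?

[B [B [B [C [C [D r]] and [D r]]] or [C [D r]]] or [C [D not [D true]]]]

6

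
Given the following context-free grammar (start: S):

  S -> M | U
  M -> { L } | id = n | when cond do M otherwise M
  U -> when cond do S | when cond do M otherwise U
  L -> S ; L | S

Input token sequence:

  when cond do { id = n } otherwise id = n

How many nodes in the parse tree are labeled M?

4

[S [M when cond do [M { [L [S [M id = n]]] }] otherwise [M id = n]]]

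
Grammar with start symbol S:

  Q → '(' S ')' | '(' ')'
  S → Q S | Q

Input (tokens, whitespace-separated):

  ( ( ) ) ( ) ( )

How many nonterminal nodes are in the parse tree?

[S [Q ( [S [Q ( )]] )] [S [Q ( )] [S [Q ( )]]]]

8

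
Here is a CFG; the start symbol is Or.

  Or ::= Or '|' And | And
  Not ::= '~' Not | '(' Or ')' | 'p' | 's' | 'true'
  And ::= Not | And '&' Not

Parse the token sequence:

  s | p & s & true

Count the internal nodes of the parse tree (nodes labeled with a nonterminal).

[Or [Or [And [Not s]]] | [And [And [And [Not p]] & [Not s]] & [Not true]]]

10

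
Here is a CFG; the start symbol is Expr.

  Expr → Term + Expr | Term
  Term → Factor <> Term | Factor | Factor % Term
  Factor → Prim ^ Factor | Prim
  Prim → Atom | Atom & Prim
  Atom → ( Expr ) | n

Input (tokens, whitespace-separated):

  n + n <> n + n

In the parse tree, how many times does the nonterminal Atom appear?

4

[Expr [Term [Factor [Prim [Atom n]]]] + [Expr [Term [Factor [Prim [Atom n]]] <> [Term [Factor [Prim [Atom n]]]]] + [Expr [Term [Factor [Prim [Atom n]]]]]]]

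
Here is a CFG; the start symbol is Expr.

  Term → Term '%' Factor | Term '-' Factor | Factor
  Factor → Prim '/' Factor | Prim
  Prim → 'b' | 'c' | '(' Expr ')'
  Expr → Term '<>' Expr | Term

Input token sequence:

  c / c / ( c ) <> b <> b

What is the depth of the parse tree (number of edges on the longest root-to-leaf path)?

[Expr [Term [Factor [Prim c] / [Factor [Prim c] / [Factor [Prim ( [Expr [Term [Factor [Prim c]]]] )]]]]] <> [Expr [Term [Factor [Prim b]]] <> [Expr [Term [Factor [Prim b]]]]]]

10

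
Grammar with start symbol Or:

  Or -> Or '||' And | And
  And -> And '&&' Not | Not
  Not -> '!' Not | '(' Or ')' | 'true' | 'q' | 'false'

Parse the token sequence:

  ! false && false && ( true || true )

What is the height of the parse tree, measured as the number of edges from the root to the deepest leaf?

[Or [And [And [And [Not ! [Not false]]] && [Not false]] && [Not ( [Or [Or [And [Not true]]] || [And [Not true]]] )]]]

7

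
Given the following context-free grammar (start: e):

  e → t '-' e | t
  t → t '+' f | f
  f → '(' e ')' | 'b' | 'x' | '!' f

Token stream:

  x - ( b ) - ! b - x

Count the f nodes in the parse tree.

[e [t [f x]] - [e [t [f ( [e [t [f b]]] )]] - [e [t [f ! [f b]]] - [e [t [f x]]]]]]

6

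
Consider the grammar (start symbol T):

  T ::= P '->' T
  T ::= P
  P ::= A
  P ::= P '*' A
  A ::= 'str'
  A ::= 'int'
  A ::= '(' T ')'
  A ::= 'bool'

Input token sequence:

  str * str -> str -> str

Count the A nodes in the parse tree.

4

[T [P [P [A str]] * [A str]] -> [T [P [A str]] -> [T [P [A str]]]]]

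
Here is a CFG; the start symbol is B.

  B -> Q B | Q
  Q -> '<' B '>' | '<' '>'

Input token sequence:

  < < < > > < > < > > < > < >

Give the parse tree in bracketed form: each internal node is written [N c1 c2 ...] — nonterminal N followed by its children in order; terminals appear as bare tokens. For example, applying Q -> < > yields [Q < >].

B
Q B
< B > B
< Q B > B
< < B > B > B
< < Q > B > B
< < < > > B > B
< < < > > Q B > B
< < < > > < > B > B
< < < > > < > Q > B
< < < > > < > < > > B
< < < > > < > < > > Q B
< < < > > < > < > > < > B
< < < > > < > < > > < > Q
< < < > > < > < > > < > < >

[B [Q < [B [Q < [B [Q < >]] >] [B [Q < >] [B [Q < >]]]] >] [B [Q < >] [B [Q < >]]]]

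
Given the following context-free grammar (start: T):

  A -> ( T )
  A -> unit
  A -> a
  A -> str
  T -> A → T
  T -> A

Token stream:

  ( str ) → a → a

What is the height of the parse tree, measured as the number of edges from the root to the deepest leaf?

4

[T [A ( [T [A str]] )] → [T [A a] → [T [A a]]]]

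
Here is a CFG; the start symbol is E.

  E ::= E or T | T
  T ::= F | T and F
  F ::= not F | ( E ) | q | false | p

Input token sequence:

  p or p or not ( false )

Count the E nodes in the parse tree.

[E [E [E [T [F p]]] or [T [F p]]] or [T [F not [F ( [E [T [F false]]] )]]]]

4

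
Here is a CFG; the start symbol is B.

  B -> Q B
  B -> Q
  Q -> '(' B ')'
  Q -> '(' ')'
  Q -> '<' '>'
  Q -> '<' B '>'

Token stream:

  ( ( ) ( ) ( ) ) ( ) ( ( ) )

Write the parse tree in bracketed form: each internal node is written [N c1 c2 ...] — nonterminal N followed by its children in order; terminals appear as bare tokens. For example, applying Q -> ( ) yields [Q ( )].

B
Q B
( B ) B
( Q B ) B
( ( ) B ) B
( ( ) Q B ) B
( ( ) ( ) B ) B
( ( ) ( ) Q ) B
( ( ) ( ) ( ) ) B
( ( ) ( ) ( ) ) Q B
( ( ) ( ) ( ) ) ( ) B
( ( ) ( ) ( ) ) ( ) Q
( ( ) ( ) ( ) ) ( ) ( B )
( ( ) ( ) ( ) ) ( ) ( Q )
( ( ) ( ) ( ) ) ( ) ( ( ) )

[B [Q ( [B [Q ( )] [B [Q ( )] [B [Q ( )]]]] )] [B [Q ( )] [B [Q ( [B [Q ( )]] )]]]]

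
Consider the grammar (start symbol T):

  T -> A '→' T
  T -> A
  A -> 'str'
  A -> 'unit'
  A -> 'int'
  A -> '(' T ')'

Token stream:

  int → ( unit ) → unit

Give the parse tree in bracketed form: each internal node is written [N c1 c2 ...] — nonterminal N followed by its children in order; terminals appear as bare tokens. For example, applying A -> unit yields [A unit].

[T [A int] → [T [A ( [T [A unit]] )] → [T [A unit]]]]

T
A → T
int → T
int → A → T
int → ( T ) → T
int → ( A ) → T
int → ( unit ) → T
int → ( unit ) → A
int → ( unit ) → unit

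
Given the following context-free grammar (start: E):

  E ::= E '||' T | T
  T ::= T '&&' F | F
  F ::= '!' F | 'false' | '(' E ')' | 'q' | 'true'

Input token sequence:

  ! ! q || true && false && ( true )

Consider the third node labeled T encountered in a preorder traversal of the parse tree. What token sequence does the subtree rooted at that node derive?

[E [E [T [F ! [F ! [F q]]]]] || [T [T [T [F true]] && [F false]] && [F ( [E [T [F true]]] )]]]

true && false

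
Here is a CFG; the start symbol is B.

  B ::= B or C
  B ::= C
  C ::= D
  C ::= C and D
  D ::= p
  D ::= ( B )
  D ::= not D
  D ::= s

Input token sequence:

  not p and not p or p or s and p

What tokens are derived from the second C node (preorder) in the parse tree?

[B [B [B [C [C [D not [D p]]] and [D not [D p]]]] or [C [D p]]] or [C [C [D s]] and [D p]]]

not p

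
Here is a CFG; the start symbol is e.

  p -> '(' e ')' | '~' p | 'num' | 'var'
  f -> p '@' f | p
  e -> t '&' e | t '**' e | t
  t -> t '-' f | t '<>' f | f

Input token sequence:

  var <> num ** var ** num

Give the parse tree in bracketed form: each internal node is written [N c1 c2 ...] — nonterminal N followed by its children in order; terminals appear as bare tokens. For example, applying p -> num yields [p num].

[e [t [t [f [p var]]] <> [f [p num]]] ** [e [t [f [p var]]] ** [e [t [f [p num]]]]]]

e
t ** e
t <> f ** e
f <> f ** e
p <> f ** e
var <> f ** e
var <> p ** e
var <> num ** e
var <> num ** t ** e
var <> num ** f ** e
var <> num ** p ** e
var <> num ** var ** e
var <> num ** var ** t
var <> num ** var ** f
var <> num ** var ** p
var <> num ** var ** num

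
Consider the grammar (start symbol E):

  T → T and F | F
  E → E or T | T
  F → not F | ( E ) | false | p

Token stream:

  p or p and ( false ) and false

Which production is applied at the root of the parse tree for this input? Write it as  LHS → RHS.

E → E or T

[E [E [T [F p]]] or [T [T [T [F p]] and [F ( [E [T [F false]]] )]] and [F false]]]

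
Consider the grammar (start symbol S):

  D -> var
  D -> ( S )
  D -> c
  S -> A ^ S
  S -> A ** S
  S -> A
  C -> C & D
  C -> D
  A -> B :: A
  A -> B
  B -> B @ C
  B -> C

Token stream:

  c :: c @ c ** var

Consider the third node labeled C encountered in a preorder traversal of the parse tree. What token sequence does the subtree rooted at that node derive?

[S [A [B [C [D c]]] :: [A [B [B [C [D c]]] @ [C [D c]]]]] ** [S [A [B [C [D var]]]]]]

c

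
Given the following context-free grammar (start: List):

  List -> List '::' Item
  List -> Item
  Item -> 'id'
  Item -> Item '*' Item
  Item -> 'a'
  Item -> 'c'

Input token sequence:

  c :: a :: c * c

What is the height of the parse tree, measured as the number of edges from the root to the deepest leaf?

4

[List [List [List [Item c]] :: [Item a]] :: [Item [Item c] * [Item c]]]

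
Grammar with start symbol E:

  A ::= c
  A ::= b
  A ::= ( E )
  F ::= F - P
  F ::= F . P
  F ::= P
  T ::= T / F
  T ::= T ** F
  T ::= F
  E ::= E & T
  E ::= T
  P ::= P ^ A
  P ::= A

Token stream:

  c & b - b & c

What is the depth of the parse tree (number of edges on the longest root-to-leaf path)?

[E [E [E [T [F [P [A c]]]]] & [T [F [F [P [A b]]] - [P [A b]]]]] & [T [F [P [A c]]]]]

7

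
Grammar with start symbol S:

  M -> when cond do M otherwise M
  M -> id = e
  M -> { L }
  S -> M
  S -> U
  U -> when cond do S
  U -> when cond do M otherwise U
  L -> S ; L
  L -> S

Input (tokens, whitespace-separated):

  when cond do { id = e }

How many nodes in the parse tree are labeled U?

[S [U when cond do [S [M { [L [S [M id = e]]] }]]]]

1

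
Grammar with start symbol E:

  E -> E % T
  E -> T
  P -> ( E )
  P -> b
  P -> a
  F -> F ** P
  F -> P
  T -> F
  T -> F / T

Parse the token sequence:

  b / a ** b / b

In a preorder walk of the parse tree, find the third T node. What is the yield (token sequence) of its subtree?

[E [T [F [P b]] / [T [F [F [P a]] ** [P b]] / [T [F [P b]]]]]]

b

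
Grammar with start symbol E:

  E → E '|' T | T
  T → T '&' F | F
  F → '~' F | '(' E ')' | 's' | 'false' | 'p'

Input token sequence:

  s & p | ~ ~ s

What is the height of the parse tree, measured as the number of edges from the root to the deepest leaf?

[E [E [T [T [F s]] & [F p]]] | [T [F ~ [F ~ [F s]]]]]

5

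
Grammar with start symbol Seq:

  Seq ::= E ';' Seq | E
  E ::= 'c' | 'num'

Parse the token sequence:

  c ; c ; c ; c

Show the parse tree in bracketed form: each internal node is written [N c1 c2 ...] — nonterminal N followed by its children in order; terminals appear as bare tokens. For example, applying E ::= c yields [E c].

Seq
E ; Seq
c ; Seq
c ; E ; Seq
c ; c ; Seq
c ; c ; E ; Seq
c ; c ; c ; Seq
c ; c ; c ; E
c ; c ; c ; c

[Seq [E c] ; [Seq [E c] ; [Seq [E c] ; [Seq [E c]]]]]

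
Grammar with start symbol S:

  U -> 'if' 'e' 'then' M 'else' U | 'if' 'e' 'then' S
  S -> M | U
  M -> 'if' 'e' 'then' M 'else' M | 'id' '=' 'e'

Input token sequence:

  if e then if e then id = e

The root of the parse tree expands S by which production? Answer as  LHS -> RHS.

S -> U

[S [U if e then [S [U if e then [S [M id = e]]]]]]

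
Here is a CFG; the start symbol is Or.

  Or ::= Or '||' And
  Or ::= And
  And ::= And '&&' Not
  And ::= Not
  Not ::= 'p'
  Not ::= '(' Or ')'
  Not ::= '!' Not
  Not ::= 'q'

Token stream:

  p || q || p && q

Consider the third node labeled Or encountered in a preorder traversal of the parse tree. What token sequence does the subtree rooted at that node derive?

p

[Or [Or [Or [And [Not p]]] || [And [Not q]]] || [And [And [Not p]] && [Not q]]]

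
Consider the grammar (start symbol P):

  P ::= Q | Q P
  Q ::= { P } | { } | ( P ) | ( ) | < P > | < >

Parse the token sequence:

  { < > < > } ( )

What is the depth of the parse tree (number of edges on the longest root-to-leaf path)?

5

[P [Q { [P [Q < >] [P [Q < >]]] }] [P [Q ( )]]]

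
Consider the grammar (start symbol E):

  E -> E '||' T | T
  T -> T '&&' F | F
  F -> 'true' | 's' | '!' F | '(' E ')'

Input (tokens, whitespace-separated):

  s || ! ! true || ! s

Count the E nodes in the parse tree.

[E [E [E [T [F s]]] || [T [F ! [F ! [F true]]]]] || [T [F ! [F s]]]]

3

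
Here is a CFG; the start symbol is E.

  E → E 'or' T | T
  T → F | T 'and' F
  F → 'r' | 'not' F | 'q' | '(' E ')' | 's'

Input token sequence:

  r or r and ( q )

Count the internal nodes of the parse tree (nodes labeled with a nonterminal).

11

[E [E [T [F r]]] or [T [T [F r]] and [F ( [E [T [F q]]] )]]]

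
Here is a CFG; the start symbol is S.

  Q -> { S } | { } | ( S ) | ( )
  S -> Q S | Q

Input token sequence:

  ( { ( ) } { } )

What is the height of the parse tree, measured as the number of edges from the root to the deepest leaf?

[S [Q ( [S [Q { [S [Q ( )]] }] [S [Q { }]]] )]]

6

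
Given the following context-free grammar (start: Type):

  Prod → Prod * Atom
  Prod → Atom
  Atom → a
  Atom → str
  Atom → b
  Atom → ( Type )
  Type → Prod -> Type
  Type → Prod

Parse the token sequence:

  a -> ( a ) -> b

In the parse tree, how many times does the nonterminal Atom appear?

[Type [Prod [Atom a]] -> [Type [Prod [Atom ( [Type [Prod [Atom a]]] )]] -> [Type [Prod [Atom b]]]]]

4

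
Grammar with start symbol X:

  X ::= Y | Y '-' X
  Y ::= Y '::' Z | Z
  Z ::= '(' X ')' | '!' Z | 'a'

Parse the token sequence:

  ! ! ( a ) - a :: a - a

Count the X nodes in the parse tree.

4

[X [Y [Z ! [Z ! [Z ( [X [Y [Z a]]] )]]]] - [X [Y [Y [Z a]] :: [Z a]] - [X [Y [Z a]]]]]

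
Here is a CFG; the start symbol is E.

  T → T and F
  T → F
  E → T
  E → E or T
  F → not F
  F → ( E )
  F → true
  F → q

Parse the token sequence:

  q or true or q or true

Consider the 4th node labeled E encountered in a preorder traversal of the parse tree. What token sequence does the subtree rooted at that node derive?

[E [E [E [E [T [F q]]] or [T [F true]]] or [T [F q]]] or [T [F true]]]

q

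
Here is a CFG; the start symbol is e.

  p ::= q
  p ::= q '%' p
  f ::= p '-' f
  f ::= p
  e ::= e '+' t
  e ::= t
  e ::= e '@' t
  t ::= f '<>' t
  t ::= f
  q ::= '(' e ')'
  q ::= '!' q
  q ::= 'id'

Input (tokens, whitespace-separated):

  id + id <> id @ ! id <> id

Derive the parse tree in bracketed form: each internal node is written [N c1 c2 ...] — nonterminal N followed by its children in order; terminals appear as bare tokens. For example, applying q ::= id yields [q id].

[e [e [e [t [f [p [q id]]]]] + [t [f [p [q id]]] <> [t [f [p [q id]]]]]] @ [t [f [p [q ! [q id]]]] <> [t [f [p [q id]]]]]]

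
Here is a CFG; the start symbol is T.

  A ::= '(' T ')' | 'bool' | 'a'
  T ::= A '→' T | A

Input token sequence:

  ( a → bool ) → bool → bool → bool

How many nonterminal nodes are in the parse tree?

[T [A ( [T [A a] → [T [A bool]]] )] → [T [A bool] → [T [A bool] → [T [A bool]]]]]

12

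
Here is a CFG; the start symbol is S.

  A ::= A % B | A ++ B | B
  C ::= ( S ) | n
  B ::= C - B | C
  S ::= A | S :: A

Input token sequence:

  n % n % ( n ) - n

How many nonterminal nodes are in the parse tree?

16

[S [A [A [A [B [C n]]] % [B [C n]]] % [B [C ( [S [A [B [C n]]]] )] - [B [C n]]]]]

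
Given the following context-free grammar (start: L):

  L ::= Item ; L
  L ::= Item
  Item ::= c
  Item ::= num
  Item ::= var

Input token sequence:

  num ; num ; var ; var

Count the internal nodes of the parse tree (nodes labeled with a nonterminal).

[L [Item num] ; [L [Item num] ; [L [Item var] ; [L [Item var]]]]]

8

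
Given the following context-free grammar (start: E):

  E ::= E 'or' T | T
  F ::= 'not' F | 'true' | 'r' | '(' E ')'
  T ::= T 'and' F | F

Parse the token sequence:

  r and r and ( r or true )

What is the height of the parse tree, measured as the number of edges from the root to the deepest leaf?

[E [T [T [T [F r]] and [F r]] and [F ( [E [E [T [F r]]] or [T [F true]]] )]]]

7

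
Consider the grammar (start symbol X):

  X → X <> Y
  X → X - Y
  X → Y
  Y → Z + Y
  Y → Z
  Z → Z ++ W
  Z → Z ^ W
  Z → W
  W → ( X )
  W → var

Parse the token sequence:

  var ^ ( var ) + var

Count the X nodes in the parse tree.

2

[X [Y [Z [Z [W var]] ^ [W ( [X [Y [Z [W var]]]] )]] + [Y [Z [W var]]]]]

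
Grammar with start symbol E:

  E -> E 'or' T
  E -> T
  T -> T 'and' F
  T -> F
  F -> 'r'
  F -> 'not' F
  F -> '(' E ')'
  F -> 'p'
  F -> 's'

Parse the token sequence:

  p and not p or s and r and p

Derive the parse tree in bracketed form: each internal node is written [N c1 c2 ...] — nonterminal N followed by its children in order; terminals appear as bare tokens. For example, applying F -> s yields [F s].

[E [E [T [T [F p]] and [F not [F p]]]] or [T [T [T [F s]] and [F r]] and [F p]]]

E
E or T
T or T
T and F or T
F and F or T
p and F or T
p and not F or T
p and not p or T
p and not p or T and F
p and not p or T and F and F
p and not p or F and F and F
p and not p or s and F and F
p and not p or s and r and F
p and not p or s and r and p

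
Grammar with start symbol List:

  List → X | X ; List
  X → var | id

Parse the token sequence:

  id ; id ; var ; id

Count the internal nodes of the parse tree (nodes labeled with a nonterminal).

8

[List [X id] ; [List [X id] ; [List [X var] ; [List [X id]]]]]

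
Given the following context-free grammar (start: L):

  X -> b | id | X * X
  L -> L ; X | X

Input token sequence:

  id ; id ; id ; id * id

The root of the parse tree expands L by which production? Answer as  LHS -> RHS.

[L [L [L [L [X id]] ; [X id]] ; [X id]] ; [X [X id] * [X id]]]

L -> L ; X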